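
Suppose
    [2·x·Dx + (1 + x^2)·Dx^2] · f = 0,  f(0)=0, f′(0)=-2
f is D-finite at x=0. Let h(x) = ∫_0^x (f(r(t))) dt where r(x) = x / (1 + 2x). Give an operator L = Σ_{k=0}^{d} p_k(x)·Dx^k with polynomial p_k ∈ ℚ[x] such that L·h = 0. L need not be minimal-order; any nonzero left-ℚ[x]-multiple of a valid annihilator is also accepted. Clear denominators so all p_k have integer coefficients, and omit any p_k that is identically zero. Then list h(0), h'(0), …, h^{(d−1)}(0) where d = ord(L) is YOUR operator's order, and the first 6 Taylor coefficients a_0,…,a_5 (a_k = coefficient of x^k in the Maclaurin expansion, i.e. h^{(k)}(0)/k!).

L = (4 + 10·x)·Dx^2 + (1 + 4·x + 5·x^2)·Dx^3  (order 3).
h: a_k = 0, 0, -1, 4/3, -11/6, 12/5, …
ICs: h(0) = 0, h′(0) = 0, h′′(0) = -2.

f: a_k = 0, -2, 0, 2/3, 0, -2/5, …
L₀ from L_f via x↦r, Dx↦r'^{-1}Dx.
h=∫h₀ ⇒ L = L₀·Dx.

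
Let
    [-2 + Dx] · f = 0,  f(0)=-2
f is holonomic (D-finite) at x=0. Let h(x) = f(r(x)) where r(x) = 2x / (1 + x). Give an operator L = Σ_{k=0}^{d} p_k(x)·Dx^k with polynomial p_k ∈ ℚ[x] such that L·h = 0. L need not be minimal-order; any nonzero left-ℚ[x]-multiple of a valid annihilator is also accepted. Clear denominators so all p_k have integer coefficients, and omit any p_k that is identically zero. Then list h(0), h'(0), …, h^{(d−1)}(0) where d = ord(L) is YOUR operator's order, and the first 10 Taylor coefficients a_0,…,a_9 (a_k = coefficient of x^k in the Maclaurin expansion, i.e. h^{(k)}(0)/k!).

L = -4 + (1 + 2·x + x^2)·Dx  (order 1).
h: a_k = -2, -8, -8, 8/3, 8/3, -56/15, 88/45, 136/315, -632/315, 6632/2835, …
ICs: h(0) = -2.

f: a_k = -2, -4, -4, -8/3, -4/3, -8/15, -8/45, -16/315, -4/315, -8/2835, …
L₀ from L_f via x↦r, Dx↦r'^{-1}Dx.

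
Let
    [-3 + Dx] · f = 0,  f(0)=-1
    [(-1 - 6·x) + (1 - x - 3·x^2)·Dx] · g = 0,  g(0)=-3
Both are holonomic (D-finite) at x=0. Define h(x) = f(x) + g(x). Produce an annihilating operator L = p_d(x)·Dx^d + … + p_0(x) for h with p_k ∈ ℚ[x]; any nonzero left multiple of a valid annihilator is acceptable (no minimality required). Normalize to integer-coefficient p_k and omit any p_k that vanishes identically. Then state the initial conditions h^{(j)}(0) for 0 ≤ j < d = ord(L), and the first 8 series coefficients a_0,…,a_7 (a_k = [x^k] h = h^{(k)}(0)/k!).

L = (15 + 9·x + 243·x^2 + 162·x^3) + (1 - 36·x - 99·x^2 + 54·x^3 + 81·x^4)·Dx + (-2 + 11·x + 6·x^2 - 36·x^3 - 27·x^4)·Dx^2  (order 2).
h: a_k = -4, -6, -33/2, -51/2, -483/8, -4881/40, -23361/80, -364803/560, …
ICs: h(0) = -4, h′(0) = -6.

f: a_k = -1, -3, -9/2, -9/2, -27/8, -81/40, -81/80, -243/560, …
g: a_k = -3, -3, -12, -21, -57, -120, -291, -651, …
L₀ := lclm(L_f,L_g); ord L₀ ≤ 1+1.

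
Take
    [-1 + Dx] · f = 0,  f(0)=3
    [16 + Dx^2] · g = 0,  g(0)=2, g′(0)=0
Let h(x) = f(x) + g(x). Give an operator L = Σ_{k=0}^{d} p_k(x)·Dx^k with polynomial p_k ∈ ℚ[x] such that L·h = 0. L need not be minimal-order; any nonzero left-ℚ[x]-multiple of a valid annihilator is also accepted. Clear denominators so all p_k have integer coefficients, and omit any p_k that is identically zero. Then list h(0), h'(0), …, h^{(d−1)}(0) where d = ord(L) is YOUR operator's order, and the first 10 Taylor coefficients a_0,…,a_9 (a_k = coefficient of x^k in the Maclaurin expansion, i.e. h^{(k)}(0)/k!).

f: a_k = 3, 3, 3/2, 1/2, 1/8, 1/40, 1/240, 1/1680, 1/13440, 1/120960, …
g: a_k = 2, 0, -16, 0, 64/3, 0, -512/45, 0, 1024/315, 0, …
Weyl lclm of L_f,L_g ⇒ L₀ (ord ≤ 3).
L = -16 + 16·Dx - Dx^2 + Dx^3  (order 3).
h: a_k = 5, 3, -29/2, 1/2, 515/24, 1/40, -8189/720, 1/1680, 3745/1152, 1/120960, …
ICs: h(0) = 5, h′(0) = 3, h′′(0) = -29.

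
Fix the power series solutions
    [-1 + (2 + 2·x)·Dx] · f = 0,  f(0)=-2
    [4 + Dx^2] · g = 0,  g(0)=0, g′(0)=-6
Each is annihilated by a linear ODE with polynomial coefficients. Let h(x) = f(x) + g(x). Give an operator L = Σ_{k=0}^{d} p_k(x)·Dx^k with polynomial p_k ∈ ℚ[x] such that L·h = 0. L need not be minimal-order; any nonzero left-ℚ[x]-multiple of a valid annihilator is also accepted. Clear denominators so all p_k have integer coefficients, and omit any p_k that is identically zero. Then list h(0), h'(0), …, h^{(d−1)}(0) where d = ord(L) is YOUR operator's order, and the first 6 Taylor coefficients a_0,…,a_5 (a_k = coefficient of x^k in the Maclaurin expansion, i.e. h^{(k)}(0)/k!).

f: a_k = -2, -1, 1/4, -1/8, 5/64, -7/128, …
g: a_k = 0, -6, 0, 4, 0, -4/5, …
Sum ⇒ L₀ = lclm(L_f,L_g) in ℚ(x)⟨Dx⟩.
L = (-76 - 128·x - 64·x^2) + (120 + 376·x + 384·x^2 + 128·x^3)·Dx + (-19 - 32·x - 16·x^2)·Dx^2 + (30 + 94·x + 96·x^2 + 32·x^3)·Dx^3  (order 3).
h: a_k = -2, -7, 1/4, 31/8, 5/64, -547/640, …
ICs: h(0) = -2, h′(0) = -7, h′′(0) = 1/2.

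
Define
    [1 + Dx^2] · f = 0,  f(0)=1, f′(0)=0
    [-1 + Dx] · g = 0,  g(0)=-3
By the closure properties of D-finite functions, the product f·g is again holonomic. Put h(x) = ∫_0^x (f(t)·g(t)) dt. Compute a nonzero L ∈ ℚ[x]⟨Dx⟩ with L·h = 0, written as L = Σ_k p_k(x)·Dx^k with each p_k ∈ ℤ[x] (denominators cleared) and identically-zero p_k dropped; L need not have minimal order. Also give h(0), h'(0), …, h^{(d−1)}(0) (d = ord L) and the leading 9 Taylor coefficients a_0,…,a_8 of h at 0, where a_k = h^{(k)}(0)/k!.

f: a_k = 1, 0, -1/2, 0, 1/24, 0, -1/720, 0, 1/40320, …
g: a_k = -3, -3, -3/2, -1/2, -1/8, -1/40, -1/240, -1/1680, -1/13440, …
f·g: L₀ = L_f ⊗_s L_g, ord ≤ 2·1.
h=∫h₀ ⇒ L = L₀·Dx.
L = 2·Dx - 2·Dx^2 + Dx^3  (order 3).
h: a_k = 0, -3, -3/2, 0, 1/4, 1/10, 1/60, 0, -1/1680, …
ICs: h(0) = 0, h′(0) = -3, h′′(0) = -3.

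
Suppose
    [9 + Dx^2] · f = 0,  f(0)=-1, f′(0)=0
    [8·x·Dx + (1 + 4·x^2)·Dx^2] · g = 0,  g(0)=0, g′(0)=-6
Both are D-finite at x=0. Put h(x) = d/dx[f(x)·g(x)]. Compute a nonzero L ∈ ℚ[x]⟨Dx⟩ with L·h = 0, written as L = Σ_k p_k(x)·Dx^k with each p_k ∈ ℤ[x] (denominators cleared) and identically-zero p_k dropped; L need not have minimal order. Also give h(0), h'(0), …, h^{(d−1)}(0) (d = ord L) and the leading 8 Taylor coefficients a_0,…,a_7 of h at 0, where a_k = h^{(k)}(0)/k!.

L = (134325 + 1685016·x^2 + 9665136·x^4 + 17604864·x^6 + 22954752·x^8 + 28366848·x^10 + 26873856·x^12) + (77328·x + 1187136·x^3 + 5460480·x^5 + 10782720·x^7 + 14929920·x^9 + 11943936·x^11)·Dx + (17850 + 242160·x^2 + 1468896·x^4 + 3414528·x^6 + 5764608·x^8 + 7630848·x^10 + 5971968·x^12)·Dx^2 + (8592·x + 131904·x^3 + 606720·x^5 + 1198080·x^7 + 1658880·x^9 + 1327104·x^11)·Dx^3 + (325 + 6104·x^2 + 43888·x^4 + 162048·x^6 + 357120·x^8 + 497664·x^10 + 331776·x^12)·Dx^4  (order 4).
h: a_k = 6, 0, -105, 0, 1509/4, 0, -48813/40, 0, …
ICs: h(0) = 6, h′(0) = 0, h′′(0) = -210, h′′′(0) = 0.

f: a_k = -1, 0, 9/2, 0, -27/8, 0, 81/80, 0, …
g: a_k = 0, -6, 0, 8, 0, -96/5, 0, 384/7, …
f·g: L₀ = L_f ⊗_s L_g, ord ≤ 2·2.
h₀' ⇒ L via d/dx closure of L₀.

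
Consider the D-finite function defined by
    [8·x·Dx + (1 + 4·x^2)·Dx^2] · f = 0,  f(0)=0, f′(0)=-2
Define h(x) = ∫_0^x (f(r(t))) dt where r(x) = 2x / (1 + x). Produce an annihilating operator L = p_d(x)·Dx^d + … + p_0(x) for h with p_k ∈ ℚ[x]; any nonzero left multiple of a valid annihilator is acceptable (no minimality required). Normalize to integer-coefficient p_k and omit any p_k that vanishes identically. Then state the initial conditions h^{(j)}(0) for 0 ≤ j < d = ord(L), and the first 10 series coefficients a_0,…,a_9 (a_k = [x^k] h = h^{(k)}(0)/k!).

f: a_k = 0, -2, 0, 8/3, 0, -32/5, 0, 128/7, 0, -512/9, …
L₀ from L_f via x↦r, Dx↦r'^{-1}Dx.
h=∫₀ˣh₀: take L = L₀·Dx.
L = (2 + 34·x)·Dx^2 + (1 + 2·x + 17·x^2)·Dx^3  (order 3).
h: a_k = 0, 0, -2, 4/3, 13/3, -12, -202/15, 2444/21, -727/14, -3220/3, …
ICs: h(0) = 0, h′(0) = 0, h′′(0) = -4.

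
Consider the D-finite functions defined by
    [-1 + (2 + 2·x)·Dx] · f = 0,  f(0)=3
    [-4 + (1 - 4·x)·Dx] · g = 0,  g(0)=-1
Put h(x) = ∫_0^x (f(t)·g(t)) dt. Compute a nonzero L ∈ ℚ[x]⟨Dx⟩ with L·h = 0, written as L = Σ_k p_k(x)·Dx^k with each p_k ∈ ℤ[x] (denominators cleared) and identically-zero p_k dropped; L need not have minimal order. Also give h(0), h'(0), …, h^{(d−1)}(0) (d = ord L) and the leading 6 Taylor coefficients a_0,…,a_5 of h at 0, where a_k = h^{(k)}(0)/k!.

f: a_k = 3, 3/2, -3/8, 3/16, -15/128, 21/256, …
g: a_k = -1, -4, -16, -64, -256, -1024, …
f·g: L₀ = L_f ⊗_s L_g, ord ≤ 1·1.
Integrate: L := L₀·Dx.
L = (9 + 4·x)·Dx + (-2 + 6·x + 8·x^2)·Dx^2  (order 2).
h: a_k = 0, -3, -27/4, -143/8, -3435/64, -21981/128, …
ICs: h(0) = 0, h′(0) = -3.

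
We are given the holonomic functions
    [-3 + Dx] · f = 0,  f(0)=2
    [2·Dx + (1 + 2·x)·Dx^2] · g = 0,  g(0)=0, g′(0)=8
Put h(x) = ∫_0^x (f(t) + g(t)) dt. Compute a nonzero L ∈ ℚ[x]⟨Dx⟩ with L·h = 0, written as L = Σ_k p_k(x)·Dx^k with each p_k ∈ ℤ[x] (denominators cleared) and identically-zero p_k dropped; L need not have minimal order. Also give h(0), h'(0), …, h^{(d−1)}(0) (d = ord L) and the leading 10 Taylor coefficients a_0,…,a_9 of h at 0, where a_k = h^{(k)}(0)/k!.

L = (-42 - 36·x)·Dx^2 + (-1 - 36·x - 36·x^2)·Dx^3 + (5 + 16·x + 12·x^2)·Dx^4  (order 4).
h: a_k = 0, 2, 7, 1/3, 59/12, -37/20, 593/120, -4877/840, 20723/2240, -285991/20160, …
ICs: h(0) = 0, h′(0) = 2, h′′(0) = 14, h′′′(0) = 2.

f: a_k = 2, 6, 9, 9, 27/4, 81/20, 81/40, 243/280, 729/2240, 243/2240, …
g: a_k = 0, 8, -8, 32/3, -16, 128/5, -128/3, 512/7, -128, 2048/9, …
Weyl lclm of L_f,L_g ⇒ L₀ (ord ≤ 3).
Integrate: L := L₀·Dx.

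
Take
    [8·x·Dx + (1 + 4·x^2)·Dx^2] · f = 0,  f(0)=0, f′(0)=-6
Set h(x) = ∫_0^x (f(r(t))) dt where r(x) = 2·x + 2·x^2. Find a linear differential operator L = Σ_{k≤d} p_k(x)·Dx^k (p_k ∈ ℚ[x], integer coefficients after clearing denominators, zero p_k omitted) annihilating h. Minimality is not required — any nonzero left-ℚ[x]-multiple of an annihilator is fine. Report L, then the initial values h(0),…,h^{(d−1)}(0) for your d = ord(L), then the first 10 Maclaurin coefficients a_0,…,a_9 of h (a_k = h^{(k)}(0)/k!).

f: a_k = 0, -6, 0, 8, 0, -96/5, 0, 384/7, 0, -512/3, …
Change of var in L_f (x↦r) gives L₀.
∫: right-multiply L₀ by Dx.
L = (-2 + 32·x + 128·x^2 + 192·x^3 + 96·x^4)·Dx^2 + (1 + 2·x + 16·x^2 + 64·x^3 + 80·x^4 + 32·x^5)·Dx^3  (order 3).
h: a_k = 0, 0, -6, -4, 16, 192/5, -352/5, -3008/7, 768/7, 14336/3, …
ICs: h(0) = 0, h′(0) = 0, h′′(0) = -12.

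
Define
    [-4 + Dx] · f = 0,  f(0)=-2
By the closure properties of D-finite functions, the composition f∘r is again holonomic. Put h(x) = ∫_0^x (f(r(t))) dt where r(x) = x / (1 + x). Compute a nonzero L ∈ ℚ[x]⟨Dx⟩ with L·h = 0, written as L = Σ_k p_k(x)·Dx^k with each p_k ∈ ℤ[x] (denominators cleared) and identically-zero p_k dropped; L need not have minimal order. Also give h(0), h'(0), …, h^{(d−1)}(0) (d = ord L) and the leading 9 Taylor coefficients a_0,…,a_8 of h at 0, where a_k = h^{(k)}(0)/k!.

L = -4·Dx + (1 + 2·x + x^2)·Dx^2  (order 2).
h: a_k = 0, -2, -4, -8/3, 2/3, 8/15, -28/45, 88/315, 17/315, …
ICs: h(0) = 0, h′(0) = -2.

f: a_k = -2, -8, -16, -64/3, -64/3, -256/15, -512/45, -2048/315, -1024/315, …
Change of var in L_f (x↦r) gives L₀.
h=∫h₀ ⇒ L = L₀·Dx.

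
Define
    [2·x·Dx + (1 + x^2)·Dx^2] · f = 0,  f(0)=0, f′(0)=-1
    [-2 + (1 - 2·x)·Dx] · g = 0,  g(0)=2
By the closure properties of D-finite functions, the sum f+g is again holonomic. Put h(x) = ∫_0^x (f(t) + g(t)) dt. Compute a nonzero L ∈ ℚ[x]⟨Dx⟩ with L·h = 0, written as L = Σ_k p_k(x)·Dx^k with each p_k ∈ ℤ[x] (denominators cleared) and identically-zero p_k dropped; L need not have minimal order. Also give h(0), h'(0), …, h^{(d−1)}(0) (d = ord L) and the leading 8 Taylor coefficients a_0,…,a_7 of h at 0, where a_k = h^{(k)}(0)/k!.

f: a_k = 0, -1, 0, 1/3, 0, -1/5, 0, 1/7, …
g: a_k = 2, 4, 8, 16, 32, 64, 128, 256, …
L₀ := lclm(L_f,L_g); ord L₀ ≤ 2+1.
∫: right-multiply L₀ by Dx.
L = (4 - 32·x - 12·x^2)·Dx^2 + (-13 + 4·x - 25·x^2 - 12·x^3)·Dx^3 + (2 - 3·x - 3·x^3 - 2·x^4)·Dx^4  (order 4).
h: a_k = 0, 2, 3/2, 8/3, 49/12, 32/5, 319/30, 128/7, …
ICs: h(0) = 0, h′(0) = 2, h′′(0) = 3, h′′′(0) = 16.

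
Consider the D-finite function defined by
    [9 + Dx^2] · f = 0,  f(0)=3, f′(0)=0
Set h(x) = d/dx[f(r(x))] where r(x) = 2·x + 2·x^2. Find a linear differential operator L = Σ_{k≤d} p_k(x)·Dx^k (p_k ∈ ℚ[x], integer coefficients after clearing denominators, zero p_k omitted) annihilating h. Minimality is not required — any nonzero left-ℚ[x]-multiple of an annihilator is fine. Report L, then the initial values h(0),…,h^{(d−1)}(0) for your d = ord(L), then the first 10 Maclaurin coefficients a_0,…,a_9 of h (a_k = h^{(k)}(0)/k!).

f: a_k = 3, 0, -27/2, 0, 81/8, 0, -243/80, 0, 2187/4480, 0, …
Change of var in L_f (x↦r) gives L₀.
Derive L from L₀ (diff closure).
L = (48 + 288·x + 864·x^2 + 1152·x^3 + 576·x^4) + (-6 - 12·x)·Dx + (1 + 4·x + 4·x^2)·Dx^2  (order 2).
h: a_k = 0, -108, -324, 432, 3240, 23328/5, -18144/5, -736128/35, -909792/35, 186624/35, …
ICs: h(0) = 0, h′(0) = -108.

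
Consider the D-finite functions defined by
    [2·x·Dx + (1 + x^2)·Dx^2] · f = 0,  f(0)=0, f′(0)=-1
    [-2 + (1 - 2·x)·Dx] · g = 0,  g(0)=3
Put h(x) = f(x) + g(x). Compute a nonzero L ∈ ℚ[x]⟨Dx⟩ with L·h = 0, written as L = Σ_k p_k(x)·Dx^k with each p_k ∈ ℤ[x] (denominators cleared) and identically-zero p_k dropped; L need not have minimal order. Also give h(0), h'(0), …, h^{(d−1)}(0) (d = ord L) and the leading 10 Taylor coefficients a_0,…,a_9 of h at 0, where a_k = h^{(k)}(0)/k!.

L = (4 - 32·x - 12·x^2)·Dx + (-13 + 4·x - 25·x^2 - 12·x^3)·Dx^2 + (2 - 3·x - 3·x^3 - 2·x^4)·Dx^3  (order 3).
h: a_k = 3, 5, 12, 73/3, 48, 479/5, 192, 2689/7, 768, 13823/9, …
ICs: h(0) = 3, h′(0) = 5, h′′(0) = 24.

f: a_k = 0, -1, 0, 1/3, 0, -1/5, 0, 1/7, 0, -1/9, …
g: a_k = 3, 6, 12, 24, 48, 96, 192, 384, 768, 1536, …
h₀=f+g: left-lcm gives L₀, ord ≤ 3.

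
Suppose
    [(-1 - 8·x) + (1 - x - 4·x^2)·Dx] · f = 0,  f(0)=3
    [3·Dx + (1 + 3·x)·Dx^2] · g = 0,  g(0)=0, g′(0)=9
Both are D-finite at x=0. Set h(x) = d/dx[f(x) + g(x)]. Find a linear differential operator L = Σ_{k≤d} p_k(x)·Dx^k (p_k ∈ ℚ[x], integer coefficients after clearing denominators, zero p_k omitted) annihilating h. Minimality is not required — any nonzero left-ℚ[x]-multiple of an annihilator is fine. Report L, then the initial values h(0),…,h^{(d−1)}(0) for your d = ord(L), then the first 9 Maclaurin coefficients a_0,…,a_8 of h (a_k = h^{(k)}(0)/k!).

f: a_k = 3, 3, 15, 27, 87, 195, 543, 1323, 3495, …
g: a_k = 0, 9, -27/2, 27, -243/4, 729/5, -729/2, 6561/7, -19683/8, …
L₀ := lclm(L_f,L_g); ord L₀ ≤ 1+2.
Differentiate: ansatz ord ≤ ord L₀ ⇒ L.
L = (342 + 2178·x + 6624·x^2 + 6336·x^3 + 6912·x^4) + (36 + 696·x + 4356·x^2 + 10176·x^3 + 12960·x^4 + 11520·x^5)·Dx + (-13 - 101·x - 191·x^2 + 225·x^3 + 1440·x^4 + 2928·x^5 + 2304·x^6)·Dx^2  (order 2).
h: a_k = 12, 3, 162, 105, 1704, 1071, 15822, 8277, 138132, …
ICs: h(0) = 12, h′(0) = 3.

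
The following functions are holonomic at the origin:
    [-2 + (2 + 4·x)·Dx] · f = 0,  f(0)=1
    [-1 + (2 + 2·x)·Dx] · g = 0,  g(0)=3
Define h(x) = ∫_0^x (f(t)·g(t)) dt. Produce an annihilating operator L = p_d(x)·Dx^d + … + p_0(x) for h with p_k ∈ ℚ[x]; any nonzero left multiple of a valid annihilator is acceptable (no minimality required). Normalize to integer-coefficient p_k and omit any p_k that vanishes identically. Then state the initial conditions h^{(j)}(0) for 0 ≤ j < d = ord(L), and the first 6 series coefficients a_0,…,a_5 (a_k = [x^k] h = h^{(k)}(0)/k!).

L = (-3 - 4·x)·Dx + (2 + 6·x + 4·x^2)·Dx^2  (order 2).
h: a_k = 0, 3, 9/4, -1/8, 9/64, -111/640, …
ICs: h(0) = 0, h′(0) = 3.

f: a_k = 1, 1, -1/2, 1/2, -5/8, 7/8, …
g: a_k = 3, 3/2, -3/8, 3/16, -15/128, 21/256, …
Product ⇒ symmetric product L₀, ord ≤ 1.
∫: right-multiply L₀ by Dx.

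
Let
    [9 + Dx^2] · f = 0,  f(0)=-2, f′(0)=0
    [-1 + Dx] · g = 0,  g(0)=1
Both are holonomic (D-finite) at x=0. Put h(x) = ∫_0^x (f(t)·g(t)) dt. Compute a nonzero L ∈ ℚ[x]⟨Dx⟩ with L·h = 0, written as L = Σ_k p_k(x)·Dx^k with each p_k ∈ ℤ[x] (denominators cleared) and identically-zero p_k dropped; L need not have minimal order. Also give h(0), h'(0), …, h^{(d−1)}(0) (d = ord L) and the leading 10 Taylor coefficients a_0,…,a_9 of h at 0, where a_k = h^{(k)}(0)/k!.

L = 10·Dx - 2·Dx^2 + Dx^3  (order 3).
h: a_k = 0, -2, -1, 8/3, 13/6, -7/15, -79/90, -44/315, 307/2520, 527/11340, …
ICs: h(0) = 0, h′(0) = -2, h′′(0) = -2.

f: a_k = -2, 0, 9, 0, -27/4, 0, 81/40, 0, -729/2240, 0, …
g: a_k = 1, 1, 1/2, 1/6, 1/24, 1/120, 1/720, 1/5040, 1/40320, 1/362880, …
h₀=f·g: eliminate ⇒ L₀, order ≤ 2·1.
Integrate: L := L₀·Dx.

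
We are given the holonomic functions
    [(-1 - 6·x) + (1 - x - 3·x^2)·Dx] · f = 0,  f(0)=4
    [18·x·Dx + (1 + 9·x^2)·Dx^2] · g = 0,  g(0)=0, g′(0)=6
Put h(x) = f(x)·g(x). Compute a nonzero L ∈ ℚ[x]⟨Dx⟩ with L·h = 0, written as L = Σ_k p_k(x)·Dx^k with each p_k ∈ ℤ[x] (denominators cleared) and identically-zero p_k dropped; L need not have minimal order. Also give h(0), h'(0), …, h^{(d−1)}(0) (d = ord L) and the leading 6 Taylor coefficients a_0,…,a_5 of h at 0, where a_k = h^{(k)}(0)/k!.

L = (6 + 18·x + 162·x^2) + (2 - 6·x + 36·x^2 + 162·x^3)·Dx + (-1 + x - 6·x^2 + 9·x^3 + 27·x^4)·Dx^2  (order 2).
h: a_k = 0, 24, 24, 24, 96, 2784/5, …
ICs: h(0) = 0, h′(0) = 24.

f: a_k = 4, 4, 16, 28, 76, 160, …
g: a_k = 0, 6, 0, -18, 0, 486/5, …
f·g: L₀ = L_f ⊗_s L_g, ord ≤ 1·2.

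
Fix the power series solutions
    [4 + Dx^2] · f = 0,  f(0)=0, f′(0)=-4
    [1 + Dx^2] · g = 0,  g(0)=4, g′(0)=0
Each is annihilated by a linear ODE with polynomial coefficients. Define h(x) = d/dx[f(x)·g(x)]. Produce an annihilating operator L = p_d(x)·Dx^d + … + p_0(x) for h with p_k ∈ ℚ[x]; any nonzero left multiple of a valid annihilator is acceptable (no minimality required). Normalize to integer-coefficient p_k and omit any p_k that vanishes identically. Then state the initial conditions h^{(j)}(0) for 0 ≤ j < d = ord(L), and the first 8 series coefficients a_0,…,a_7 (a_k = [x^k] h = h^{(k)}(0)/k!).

L = 9 + 10·Dx^2 + Dx^4  (order 4).
h: a_k = -16, 0, 56, 0, -122/3, 0, 547/45, 0, …
ICs: h(0) = -16, h′(0) = 0, h′′(0) = 112, h′′′(0) = 0.

f: a_k = 0, -4, 0, 8/3, 0, -8/15, 0, 16/315, …
g: a_k = 4, 0, -2, 0, 1/6, 0, -1/180, 0, …
Sym-product of L_f,L_g gives L₀ (≤ ord 4).
h=h₀': d/dx-closure on L₀ ⇒ L.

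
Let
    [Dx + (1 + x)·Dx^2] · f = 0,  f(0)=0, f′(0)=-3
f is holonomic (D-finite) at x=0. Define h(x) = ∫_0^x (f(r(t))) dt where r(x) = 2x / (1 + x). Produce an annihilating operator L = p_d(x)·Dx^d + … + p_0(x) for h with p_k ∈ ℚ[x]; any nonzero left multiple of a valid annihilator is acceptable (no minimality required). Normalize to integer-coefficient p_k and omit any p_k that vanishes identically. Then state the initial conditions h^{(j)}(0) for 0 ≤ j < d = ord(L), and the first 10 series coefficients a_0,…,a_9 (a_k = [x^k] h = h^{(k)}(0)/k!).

L = (4 + 6·x)·Dx^2 + (1 + 4·x + 3·x^2)·Dx^3  (order 3).
h: a_k = 0, 0, -3, 4, -13/2, 12, -121/5, 52, -3279/28, 820/3, …
ICs: h(0) = 0, h′(0) = 0, h′′(0) = -6.

f: a_k = 0, -3, 3/2, -1, 3/4, -3/5, 1/2, -3/7, 3/8, -1/3, …
Change of var in L_f (x↦r) gives L₀.
Integrate: L := L₀·Dx.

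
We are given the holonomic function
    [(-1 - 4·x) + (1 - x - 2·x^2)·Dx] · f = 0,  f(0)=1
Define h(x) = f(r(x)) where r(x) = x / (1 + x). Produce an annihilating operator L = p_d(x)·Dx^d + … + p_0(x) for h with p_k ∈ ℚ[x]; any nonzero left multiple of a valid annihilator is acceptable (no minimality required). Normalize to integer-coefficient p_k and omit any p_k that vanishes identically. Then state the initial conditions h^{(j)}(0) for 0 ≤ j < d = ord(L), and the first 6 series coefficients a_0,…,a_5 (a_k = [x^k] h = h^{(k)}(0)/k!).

f: a_k = 1, 1, 3, 5, 11, 21, …
Change of var in L_f (x↦r) gives L₀.
L = (1 + 5·x) + (-1 - 2·x + x^2 + 2·x^3)·Dx  (order 1).
h: a_k = 1, 1, 2, 0, 4, -4, …
ICs: h(0) = 1.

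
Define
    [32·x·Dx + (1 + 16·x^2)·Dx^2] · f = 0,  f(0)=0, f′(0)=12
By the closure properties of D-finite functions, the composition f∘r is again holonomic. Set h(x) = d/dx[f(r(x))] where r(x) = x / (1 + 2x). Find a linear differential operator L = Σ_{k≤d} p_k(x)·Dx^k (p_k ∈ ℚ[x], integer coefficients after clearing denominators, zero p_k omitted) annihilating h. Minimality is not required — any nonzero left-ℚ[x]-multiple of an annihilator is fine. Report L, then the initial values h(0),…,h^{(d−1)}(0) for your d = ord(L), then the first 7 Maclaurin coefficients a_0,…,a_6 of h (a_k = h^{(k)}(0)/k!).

f: a_k = 0, 12, 0, -64, 0, 3072/5, 0, …
Change of var in L_f (x↦r) gives L₀.
h₀' ⇒ L via d/dx closure of L₀.
L = (4 + 40·x) + (1 + 4·x + 20·x^2)·Dx  (order 1).
h: a_k = 12, -48, -48, 1152, -3648, -8448, 106752, …
ICs: h(0) = 12.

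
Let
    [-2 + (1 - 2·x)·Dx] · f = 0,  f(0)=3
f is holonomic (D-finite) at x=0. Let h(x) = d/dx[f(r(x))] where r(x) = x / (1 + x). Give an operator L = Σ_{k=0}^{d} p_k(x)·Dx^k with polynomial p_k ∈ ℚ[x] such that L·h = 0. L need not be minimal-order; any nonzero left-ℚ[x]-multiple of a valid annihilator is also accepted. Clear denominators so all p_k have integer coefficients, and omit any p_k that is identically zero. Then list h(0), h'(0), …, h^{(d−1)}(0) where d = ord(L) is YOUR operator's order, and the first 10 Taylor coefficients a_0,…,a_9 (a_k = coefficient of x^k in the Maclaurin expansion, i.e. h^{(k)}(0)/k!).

L = 2 + (-1 + x)·Dx  (order 1).
h: a_k = 6, 12, 18, 24, 30, 36, 42, 48, 54, 60, …
ICs: h(0) = 6.

f: a_k = 3, 6, 12, 24, 48, 96, 192, 384, 768, 1536, …
f∘r: x↦r, Dx↦Dx/r' in L_f ⇒ L₀.
Derive L from L₀ (diff closure).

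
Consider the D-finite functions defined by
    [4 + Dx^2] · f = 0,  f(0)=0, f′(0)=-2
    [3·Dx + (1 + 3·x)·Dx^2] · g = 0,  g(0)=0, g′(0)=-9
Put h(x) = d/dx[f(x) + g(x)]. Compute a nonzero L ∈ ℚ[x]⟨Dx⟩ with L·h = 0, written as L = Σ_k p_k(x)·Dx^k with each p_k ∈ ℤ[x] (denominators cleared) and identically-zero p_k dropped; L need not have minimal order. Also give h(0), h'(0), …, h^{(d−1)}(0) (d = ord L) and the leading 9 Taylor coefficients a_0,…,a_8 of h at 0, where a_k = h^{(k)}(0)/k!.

f: a_k = 0, -2, 0, 4/3, 0, -4/15, 0, 8/315, 0, …
g: a_k = 0, -9, 27/2, -27, 243/4, -729/5, 729/2, -6561/7, 19683/8, …
Sum ⇒ L₀ = lclm(L_f,L_g) in ℚ(x)⟨Dx⟩.
h₀' ⇒ L via d/dx closure of L₀.
L = (348 + 144·x + 216·x^2) + (44 + 180·x + 216·x^2 + 216·x^3)·Dx + (87 + 36·x + 54·x^2)·Dx^2 + (11 + 45·x + 54·x^2 + 54·x^3)·Dx^3  (order 3).
h: a_k = -11, 27, -77, 243, -2191/3, 2187, -295237/45, 19683, -18600439/315, …
ICs: h(0) = -11, h′(0) = 27, h′′(0) = -154.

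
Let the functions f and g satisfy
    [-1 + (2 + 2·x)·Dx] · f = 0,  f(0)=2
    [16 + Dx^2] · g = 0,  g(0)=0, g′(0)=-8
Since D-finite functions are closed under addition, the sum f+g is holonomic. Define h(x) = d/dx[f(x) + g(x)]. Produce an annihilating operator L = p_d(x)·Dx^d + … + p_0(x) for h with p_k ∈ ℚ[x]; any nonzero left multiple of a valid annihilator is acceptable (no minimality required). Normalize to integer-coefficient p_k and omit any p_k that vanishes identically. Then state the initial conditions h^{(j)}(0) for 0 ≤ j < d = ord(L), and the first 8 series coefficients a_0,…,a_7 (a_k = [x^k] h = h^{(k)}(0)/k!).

f: a_k = 2, 1, -1/4, 1/8, -5/64, 7/128, -21/512, 33/1024, …
g: a_k = 0, -8, 0, 64/3, 0, -256/15, 0, 2048/315, …
Sum ⇒ L₀ = lclm(L_f,L_g) in ℚ(x)⟨Dx⟩.
h=h₀': d/dx-closure on L₀ ⇒ L.
L = (-1264 - 2048·x - 1024·x^2) + (-2144 - 6240·x - 6144·x^2 - 2048·x^3)·Dx + (-79 - 128·x - 64·x^2)·Dx^2 + (-134 - 390·x - 384·x^2 - 128·x^3)·Dx^3  (order 3).
h: a_k = -7, -1/2, 515/8, -5/16, -32663/384, -63/256, 2107547/46080, -429/2048, …
ICs: h(0) = -7, h′(0) = -1/2, h′′(0) = 515/4.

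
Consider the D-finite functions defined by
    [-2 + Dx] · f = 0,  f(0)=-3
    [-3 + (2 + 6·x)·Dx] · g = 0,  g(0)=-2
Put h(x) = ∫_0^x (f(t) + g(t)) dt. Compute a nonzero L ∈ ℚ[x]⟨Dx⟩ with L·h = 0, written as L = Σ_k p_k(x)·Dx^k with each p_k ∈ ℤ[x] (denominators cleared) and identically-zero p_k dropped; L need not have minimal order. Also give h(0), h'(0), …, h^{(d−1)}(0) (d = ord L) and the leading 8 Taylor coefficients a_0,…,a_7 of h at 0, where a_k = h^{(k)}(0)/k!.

f: a_k = -3, -6, -6, -4, -2, -4/5, -4/15, -8/105, …
g: a_k = -2, -3, 9/4, -27/8, 405/64, -1701/128, 15309/512, -72171/1024, …
L₀ := lclm(L_f,L_g); ord L₀ ≤ 1+1.
h=∫h₀ ⇒ L = L₀·Dx.
L = (42 + 72·x)·Dx + (-25 - 96·x - 144·x^2)·Dx^2 + (2 + 30·x + 72·x^2)·Dx^3  (order 3).
h: a_k = 0, -5, -9/2, -5/4, -59/32, 277/320, -9017/3840, 227587/53760, …
ICs: h(0) = 0, h′(0) = -5, h′′(0) = -9.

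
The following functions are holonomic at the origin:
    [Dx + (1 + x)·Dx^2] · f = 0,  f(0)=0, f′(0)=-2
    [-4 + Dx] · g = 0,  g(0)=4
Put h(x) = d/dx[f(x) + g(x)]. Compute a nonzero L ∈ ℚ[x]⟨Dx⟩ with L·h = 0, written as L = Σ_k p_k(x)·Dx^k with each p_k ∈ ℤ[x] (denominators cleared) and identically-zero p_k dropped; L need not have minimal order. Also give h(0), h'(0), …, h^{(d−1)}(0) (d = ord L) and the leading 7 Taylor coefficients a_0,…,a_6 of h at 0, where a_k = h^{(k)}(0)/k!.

f: a_k = 0, -2, 1, -2/3, 1/2, -2/5, 1/3, …
g: a_k = 4, 16, 32, 128/3, 128/3, 512/15, 1024/45, …
f+g: L₀ = lclm(L_f,L_g), ord ≤ 2+1.
Derive L from L₀ (diff closure).
L = (-24 - 16·x) + (-14 - 32·x - 16·x^2)·Dx + (5 + 9·x + 4·x^2)·Dx^2  (order 2).
h: a_k = 14, 66, 126, 518/3, 506/3, 2078/15, 4006/45, …
ICs: h(0) = 14, h′(0) = 66.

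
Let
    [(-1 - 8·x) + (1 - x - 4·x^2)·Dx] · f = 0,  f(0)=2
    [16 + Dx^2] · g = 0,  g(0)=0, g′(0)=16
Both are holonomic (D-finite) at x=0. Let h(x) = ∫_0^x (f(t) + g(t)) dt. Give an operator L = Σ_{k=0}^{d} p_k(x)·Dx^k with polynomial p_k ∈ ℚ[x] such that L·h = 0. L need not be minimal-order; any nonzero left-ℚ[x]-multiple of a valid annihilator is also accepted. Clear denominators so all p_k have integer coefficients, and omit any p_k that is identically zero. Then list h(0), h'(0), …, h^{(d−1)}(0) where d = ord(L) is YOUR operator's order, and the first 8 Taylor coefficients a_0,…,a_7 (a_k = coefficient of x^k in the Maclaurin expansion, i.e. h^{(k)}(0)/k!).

f: a_k = 2, 2, 10, 18, 58, 130, 362, 882, …
g: a_k = 0, 16, 0, -128/3, 0, 512/15, 0, -4096/315, …
h₀=f+g: left-lcm gives L₀, ord ≤ 3.
h=∫h₀ ⇒ L = L₀·Dx.
L = (560 + 4608·x + 1664·x^2 + 6144·x^3 + 10240·x^4 + 16384·x^5)·Dx + (-208 + 272·x + 896·x^2 - 1408·x^3 - 1536·x^4 + 6144·x^5 + 8192·x^6)·Dx^2 + (35 + 288·x + 104·x^2 + 384·x^3 + 640·x^4 + 1024·x^5)·Dx^3 + (-13 + 17·x + 56·x^2 - 88·x^3 - 96·x^4 + 384·x^5 + 512·x^6)·Dx^4  (order 4).
h: a_k = 0, 2, 9, 10/3, -37/6, 58/5, 1231/45, 362/7, …
ICs: h(0) = 0, h′(0) = 2, h′′(0) = 18, h′′′(0) = 20.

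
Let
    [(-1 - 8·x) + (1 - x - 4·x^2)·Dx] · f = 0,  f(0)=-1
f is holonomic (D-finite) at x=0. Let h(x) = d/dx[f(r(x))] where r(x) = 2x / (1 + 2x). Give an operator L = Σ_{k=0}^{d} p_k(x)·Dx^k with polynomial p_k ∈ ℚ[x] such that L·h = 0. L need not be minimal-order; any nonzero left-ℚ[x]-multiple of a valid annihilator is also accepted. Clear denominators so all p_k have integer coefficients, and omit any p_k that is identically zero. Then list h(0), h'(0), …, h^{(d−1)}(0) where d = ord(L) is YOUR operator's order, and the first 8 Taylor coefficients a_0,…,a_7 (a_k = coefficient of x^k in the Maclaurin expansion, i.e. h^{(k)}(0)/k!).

f: a_k = -1, -1, -5, -9, -29, -65, -181, -441, …
h₀=f(r): pull back L_f along r ⇒ L₀.
h=h₀': d/dx-closure on L₀ ⇒ L.
L = (16 + 96·x + 960·x^2 + 1152·x^3) + (-1 - 22·x - 60·x^2 + 248·x^3 + 576·x^4)·Dx  (order 1).
h: a_k = -2, -32, 0, -1024, 2560, -30720, 129024, -950272, …
ICs: h(0) = -2.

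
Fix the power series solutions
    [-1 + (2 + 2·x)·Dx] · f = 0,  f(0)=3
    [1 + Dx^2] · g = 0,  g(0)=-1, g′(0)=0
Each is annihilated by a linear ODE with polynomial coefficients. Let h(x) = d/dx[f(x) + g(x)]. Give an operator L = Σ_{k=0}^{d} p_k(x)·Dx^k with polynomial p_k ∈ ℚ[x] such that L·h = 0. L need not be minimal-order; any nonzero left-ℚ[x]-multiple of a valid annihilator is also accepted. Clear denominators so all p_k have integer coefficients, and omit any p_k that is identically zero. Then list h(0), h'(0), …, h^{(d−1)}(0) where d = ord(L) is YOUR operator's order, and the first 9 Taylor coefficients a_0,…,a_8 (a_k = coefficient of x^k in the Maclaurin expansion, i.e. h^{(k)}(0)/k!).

f: a_k = 3, 3/2, -3/8, 3/16, -15/128, 21/256, -63/1024, 99/2048, -1287/32768, …
g: a_k = -1, 0, 1/2, 0, -1/24, 0, 1/720, 0, -1/40320, …
Weyl lclm of L_f,L_g ⇒ L₀ (ord ≤ 3).
h=h₀': d/dx-closure on L₀ ⇒ L.
L = (-19 - 8·x - 4·x^2) + (-14 - 30·x - 24·x^2 - 8·x^3)·Dx + (-19 - 8·x - 4·x^2)·Dx^2 + (-14 - 30·x - 24·x^2 - 8·x^3)·Dx^3  (order 3).
h: a_k = 3/2, 1/4, 9/16, -61/96, 105/256, -2771/7680, 693/2048, -405661/1290240, 19305/65536, …
ICs: h(0) = 3/2, h′(0) = 1/4, h′′(0) = 9/8.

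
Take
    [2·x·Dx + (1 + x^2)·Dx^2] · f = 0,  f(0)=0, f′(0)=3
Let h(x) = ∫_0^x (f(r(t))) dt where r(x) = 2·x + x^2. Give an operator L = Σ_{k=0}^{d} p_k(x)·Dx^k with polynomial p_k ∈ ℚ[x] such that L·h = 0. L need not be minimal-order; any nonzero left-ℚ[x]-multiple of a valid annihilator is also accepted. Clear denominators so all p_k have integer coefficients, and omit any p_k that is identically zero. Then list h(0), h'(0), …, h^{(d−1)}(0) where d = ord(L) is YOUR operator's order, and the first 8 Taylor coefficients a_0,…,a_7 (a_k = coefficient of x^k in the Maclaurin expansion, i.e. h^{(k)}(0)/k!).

L = (-1 + 8·x + 16·x^2 + 12·x^3 + 3·x^4)·Dx^2 + (1 + x + 4·x^2 + 8·x^3 + 5·x^4 + x^5)·Dx^3  (order 3).
h: a_k = 0, 0, 3, 1, -2, -12/5, 11/5, 47/7, …
ICs: h(0) = 0, h′(0) = 0, h′′(0) = 6.

f: a_k = 0, 3, 0, -1, 0, 3/5, 0, -3/7, …
h₀=f(r): pull back L_f along r ⇒ L₀.
∫: right-multiply L₀ by Dx.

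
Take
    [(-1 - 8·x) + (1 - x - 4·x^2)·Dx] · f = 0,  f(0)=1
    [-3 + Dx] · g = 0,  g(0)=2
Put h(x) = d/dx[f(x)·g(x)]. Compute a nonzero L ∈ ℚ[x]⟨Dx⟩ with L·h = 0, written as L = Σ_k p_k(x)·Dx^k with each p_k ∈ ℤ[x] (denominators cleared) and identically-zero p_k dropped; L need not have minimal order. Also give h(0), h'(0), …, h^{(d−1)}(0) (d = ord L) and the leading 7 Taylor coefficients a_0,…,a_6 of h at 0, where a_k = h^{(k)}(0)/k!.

L = (25 + 48·x - 39·x^2 - 120·x^3 + 144·x^4) + (-4 - x + 33·x^2 + 8·x^3 - 48·x^4)·Dx  (order 1).
h: a_k = 8, 50, 198, 691, 2204, 136059/20, 81141/4, …
ICs: h(0) = 8.

f: a_k = 1, 1, 5, 9, 29, 65, 181, …
g: a_k = 2, 6, 9, 9, 27/4, 81/20, 81/40, …
h₀=f·g: eliminate ⇒ L₀, order ≤ 1·1.
h=h₀': d/dx-closure on L₀ ⇒ L.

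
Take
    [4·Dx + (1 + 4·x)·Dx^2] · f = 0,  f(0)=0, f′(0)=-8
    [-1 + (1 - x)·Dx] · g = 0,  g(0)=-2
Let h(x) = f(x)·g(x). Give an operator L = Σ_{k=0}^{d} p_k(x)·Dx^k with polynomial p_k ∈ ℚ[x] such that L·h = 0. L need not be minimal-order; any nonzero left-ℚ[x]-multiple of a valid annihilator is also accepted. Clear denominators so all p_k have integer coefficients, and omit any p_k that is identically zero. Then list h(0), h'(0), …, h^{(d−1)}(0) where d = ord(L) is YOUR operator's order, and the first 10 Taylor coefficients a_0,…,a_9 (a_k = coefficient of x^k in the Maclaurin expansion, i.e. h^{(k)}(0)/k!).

L = 4 + (-2 + 12·x)·Dx + (-1 - 3·x + 4·x^2)·Dx^2  (order 2).
h: a_k = 0, 16, -16, 208/3, -560/3, 9488/15, -31472/15, 762736/105, -2677904/105, 28666448/315, …
ICs: h(0) = 0, h′(0) = 16.

f: a_k = 0, -8, 16, -128/3, 128, -2048/5, 4096/3, -32768/7, 16384, -524288/9, …
g: a_k = -2, -2, -2, -2, -2, -2, -2, -2, -2, -2, …
h₀=f·g: eliminate ⇒ L₀, order ≤ 2·1.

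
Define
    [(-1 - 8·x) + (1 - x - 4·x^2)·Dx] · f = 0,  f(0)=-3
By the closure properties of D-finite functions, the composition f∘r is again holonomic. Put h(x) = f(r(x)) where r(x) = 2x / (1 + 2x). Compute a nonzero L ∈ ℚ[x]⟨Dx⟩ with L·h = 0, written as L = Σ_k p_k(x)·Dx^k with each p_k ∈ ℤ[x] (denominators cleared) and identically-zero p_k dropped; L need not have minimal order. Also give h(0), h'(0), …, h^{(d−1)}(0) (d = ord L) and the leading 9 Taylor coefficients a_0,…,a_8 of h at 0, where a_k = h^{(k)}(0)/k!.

L = (2 + 36·x) + (-1 - 4·x + 12·x^2 + 32·x^3)·Dx  (order 1).
h: a_k = -3, -6, -48, 0, -768, 1536, -15360, 55296, -356352, …
ICs: h(0) = -3.

f: a_k = -3, -3, -15, -27, -87, -195, -543, -1323, -3495, …
Change of var in L_f (x↦r) gives L₀.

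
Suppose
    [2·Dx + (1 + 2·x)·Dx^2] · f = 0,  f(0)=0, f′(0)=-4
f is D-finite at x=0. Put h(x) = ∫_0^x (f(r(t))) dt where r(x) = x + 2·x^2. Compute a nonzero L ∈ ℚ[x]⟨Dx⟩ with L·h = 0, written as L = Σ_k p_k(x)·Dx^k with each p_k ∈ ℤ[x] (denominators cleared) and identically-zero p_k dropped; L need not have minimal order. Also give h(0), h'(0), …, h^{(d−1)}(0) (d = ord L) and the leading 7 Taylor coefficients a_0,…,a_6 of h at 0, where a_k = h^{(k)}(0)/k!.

f: a_k = 0, -4, 4, -16/3, 8, -64/5, 64/3, …
L₀ from L_f via x↦r, Dx↦r'^{-1}Dx.
h=∫h₀ ⇒ L = L₀·Dx.
L = (-2 + 8·x + 16·x^2)·Dx^2 + (1 + 6·x + 12·x^2 + 16·x^3)·Dx^3  (order 3).
h: a_k = 0, 0, -2, -4/3, 8/3, -8/5, -32/15, …
ICs: h(0) = 0, h′(0) = 0, h′′(0) = -4.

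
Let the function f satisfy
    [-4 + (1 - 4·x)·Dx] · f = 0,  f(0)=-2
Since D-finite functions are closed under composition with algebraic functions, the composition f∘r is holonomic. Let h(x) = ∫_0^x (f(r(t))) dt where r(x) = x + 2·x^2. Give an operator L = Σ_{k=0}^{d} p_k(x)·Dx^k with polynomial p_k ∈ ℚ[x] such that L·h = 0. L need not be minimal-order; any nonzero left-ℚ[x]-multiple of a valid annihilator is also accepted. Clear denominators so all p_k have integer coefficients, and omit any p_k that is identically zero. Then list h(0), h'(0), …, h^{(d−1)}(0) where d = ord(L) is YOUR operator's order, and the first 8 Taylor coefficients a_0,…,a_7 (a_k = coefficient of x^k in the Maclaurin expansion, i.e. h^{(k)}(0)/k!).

f: a_k = -2, -8, -32, -128, -512, -2048, -8192, -32768, …
Change of var in L_f (x↦r) gives L₀.
∫: right-multiply L₀ by Dx.
L = (4 + 16·x)·Dx + (-1 + 4·x + 8·x^2)·Dx^2  (order 2).
h: a_k = 0, -2, -4, -16, -64, -1408/5, -1280, -41984/7, …
ICs: h(0) = 0, h′(0) = -2.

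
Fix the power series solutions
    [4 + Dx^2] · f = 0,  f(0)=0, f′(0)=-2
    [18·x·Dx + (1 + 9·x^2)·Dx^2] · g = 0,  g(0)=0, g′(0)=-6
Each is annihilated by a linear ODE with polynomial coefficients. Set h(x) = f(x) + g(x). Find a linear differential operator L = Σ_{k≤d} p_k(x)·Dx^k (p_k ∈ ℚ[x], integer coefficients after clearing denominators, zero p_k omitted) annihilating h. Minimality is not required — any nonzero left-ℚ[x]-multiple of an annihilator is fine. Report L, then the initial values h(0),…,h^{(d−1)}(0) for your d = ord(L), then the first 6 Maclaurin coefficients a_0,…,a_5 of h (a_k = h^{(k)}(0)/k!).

f: a_k = 0, -2, 0, 4/3, 0, -4/15, …
g: a_k = 0, -6, 0, 18, 0, -486/5, …
h₀=f+g: left-lcm gives L₀, ord ≤ 4.
L = (-3744·x + 37584·x^3 + 11664·x^5)·Dx + (-28 + 864·x^2 + 10692·x^4 + 5832·x^6)·Dx^2 + (-936·x + 9396·x^3 + 2916·x^5)·Dx^3 + (-7 + 216·x^2 + 2673·x^4 + 1458·x^6)·Dx^4  (order 4).
h: a_k = 0, -8, 0, 58/3, 0, -1462/15, …
ICs: h(0) = 0, h′(0) = -8, h′′(0) = 0, h′′′(0) = 116.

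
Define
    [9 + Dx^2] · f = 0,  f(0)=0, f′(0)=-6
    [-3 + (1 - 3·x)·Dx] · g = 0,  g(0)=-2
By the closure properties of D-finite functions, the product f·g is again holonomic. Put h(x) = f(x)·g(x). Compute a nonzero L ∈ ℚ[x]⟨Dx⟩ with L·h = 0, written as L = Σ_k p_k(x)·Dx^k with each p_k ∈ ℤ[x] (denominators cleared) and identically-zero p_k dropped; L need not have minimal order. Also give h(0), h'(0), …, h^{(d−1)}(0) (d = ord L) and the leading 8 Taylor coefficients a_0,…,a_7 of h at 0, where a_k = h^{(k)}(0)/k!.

f: a_k = 0, -6, 0, 9, 0, -81/20, 0, 243/280, …
g: a_k = -2, -6, -18, -54, -162, -486, -1458, -4374, …
h₀=f·g: eliminate ⇒ L₀, order ≤ 2·1.
L = (-9 + 27·x) + 6·Dx + (-1 + 3·x)·Dx^2  (order 2).
h: a_k = 0, 12, 36, 90, 270, 8181/10, 24543/10, 1030563/140, …
ICs: h(0) = 0, h′(0) = 12.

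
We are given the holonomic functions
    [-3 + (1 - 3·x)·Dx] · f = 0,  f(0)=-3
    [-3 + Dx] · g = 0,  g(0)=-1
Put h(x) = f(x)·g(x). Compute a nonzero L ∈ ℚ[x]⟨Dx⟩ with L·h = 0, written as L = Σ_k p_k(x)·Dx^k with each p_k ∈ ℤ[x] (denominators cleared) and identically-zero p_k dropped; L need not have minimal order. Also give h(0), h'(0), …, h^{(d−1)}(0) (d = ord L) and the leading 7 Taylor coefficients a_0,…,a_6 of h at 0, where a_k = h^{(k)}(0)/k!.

L = (6 - 9·x) + (-1 + 3·x)·Dx  (order 1).
h: a_k = 3, 18, 135/2, 216, 5265/8, 39609/20, 475551/80, …
ICs: h(0) = 3.

f: a_k = -3, -9, -27, -81, -243, -729, -2187, …
g: a_k = -1, -3, -9/2, -9/2, -27/8, -81/40, -81/80, …
Sym-product of L_f,L_g gives L₀ (≤ ord 1).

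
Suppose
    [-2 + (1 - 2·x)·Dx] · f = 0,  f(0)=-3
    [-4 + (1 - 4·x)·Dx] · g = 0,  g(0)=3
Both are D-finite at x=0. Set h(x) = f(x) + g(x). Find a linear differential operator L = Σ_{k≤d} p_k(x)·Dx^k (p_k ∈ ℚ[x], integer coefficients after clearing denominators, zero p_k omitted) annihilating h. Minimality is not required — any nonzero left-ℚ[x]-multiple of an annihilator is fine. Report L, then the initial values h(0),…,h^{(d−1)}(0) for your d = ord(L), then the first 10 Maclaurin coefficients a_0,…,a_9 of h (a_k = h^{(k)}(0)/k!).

L = -16 + (12 - 32·x)·Dx + (-1 + 6·x - 8·x^2)·Dx^2  (order 2).
h: a_k = 0, 6, 36, 168, 720, 2976, 12096, 48768, 195840, 784896, …
ICs: h(0) = 0, h′(0) = 6.

f: a_k = -3, -6, -12, -24, -48, -96, -192, -384, -768, -1536, …
g: a_k = 3, 12, 48, 192, 768, 3072, 12288, 49152, 196608, 786432, …
Weyl lclm of L_f,L_g ⇒ L₀ (ord ≤ 2).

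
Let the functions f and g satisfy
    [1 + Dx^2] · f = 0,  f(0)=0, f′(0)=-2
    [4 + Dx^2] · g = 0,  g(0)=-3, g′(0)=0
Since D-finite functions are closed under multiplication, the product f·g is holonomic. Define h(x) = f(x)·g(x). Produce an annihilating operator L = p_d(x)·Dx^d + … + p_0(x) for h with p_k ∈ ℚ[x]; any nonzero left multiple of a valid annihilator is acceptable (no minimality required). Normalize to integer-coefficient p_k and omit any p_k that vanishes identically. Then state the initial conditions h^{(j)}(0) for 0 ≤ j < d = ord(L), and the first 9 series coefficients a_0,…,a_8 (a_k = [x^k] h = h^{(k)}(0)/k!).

f: a_k = 0, -2, 0, 1/3, 0, -1/60, 0, 1/2520, 0, …
g: a_k = -3, 0, 6, 0, -2, 0, 4/15, 0, -2/105, …
L₀ := L_f ⊗_s L_g (sym. prod.), ord ≤ 4.
L = 9 + 10·Dx^2 + Dx^4  (order 4).
h: a_k = 0, 6, 0, -13, 0, 121/20, 0, -1093/840, 0, …
ICs: h(0) = 0, h′(0) = 6, h′′(0) = 0, h′′′(0) = -78.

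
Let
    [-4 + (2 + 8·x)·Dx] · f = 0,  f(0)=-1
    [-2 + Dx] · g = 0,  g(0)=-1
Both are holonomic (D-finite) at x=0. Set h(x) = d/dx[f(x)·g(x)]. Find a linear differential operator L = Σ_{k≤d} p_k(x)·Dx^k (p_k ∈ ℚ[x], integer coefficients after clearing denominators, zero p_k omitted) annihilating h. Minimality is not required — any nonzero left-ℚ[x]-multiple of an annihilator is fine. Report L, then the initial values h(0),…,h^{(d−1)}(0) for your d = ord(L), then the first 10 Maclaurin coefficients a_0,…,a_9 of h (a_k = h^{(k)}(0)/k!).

L = (2 + 16·x + 16·x^2) + (-1 - 6·x - 8·x^2)·Dx  (order 1).
h: a_k = 4, 8, 16, -32/3, 224/3, -3904/15, 44416/45, -1175296/315, 4468864/315, -153581312/2835, …
ICs: h(0) = 4.

f: a_k = -1, -2, 2, -4, 10, -28, 84, -264, 858, -2860, …
g: a_k = -1, -2, -2, -4/3, -2/3, -4/15, -4/45, -8/315, -2/315, -4/2835, …
f·g: L₀ = L_f ⊗_s L_g, ord ≤ 1·1.
Differentiate: ansatz ord ≤ ord L₀ ⇒ L.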